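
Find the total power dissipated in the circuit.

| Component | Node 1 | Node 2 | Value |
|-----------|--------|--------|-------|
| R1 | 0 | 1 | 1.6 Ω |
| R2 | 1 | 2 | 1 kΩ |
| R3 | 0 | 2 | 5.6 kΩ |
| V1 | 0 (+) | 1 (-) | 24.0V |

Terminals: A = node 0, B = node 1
Nodal analysis, taking node 1 as the 0 V reference.
Source V1 fixes V_0 = 24 V.
KCL at each unknown node (sum of currents leaving = 0; resistances in Ω):
  Node 2: (V_2 - 0)/1000 + (V_2 - 24)/5600 = 0
Collecting terms: 0.001179 × V_2 = 0.004286  =>  V_2 = 3.636 V
Power in each resistor, P = (ΔV)²/R:
  P_R1 = (24 - 0)²/1.6 = 360 W
  P_R2 = (0 - 3.636)²/1000 = 0.01322 W
  P_R3 = (24 - 3.636)²/5600 = 0.07405 W
P_total = P_R1 + P_R2 + P_R3 = 360.1 W

Final answer: 360.1 W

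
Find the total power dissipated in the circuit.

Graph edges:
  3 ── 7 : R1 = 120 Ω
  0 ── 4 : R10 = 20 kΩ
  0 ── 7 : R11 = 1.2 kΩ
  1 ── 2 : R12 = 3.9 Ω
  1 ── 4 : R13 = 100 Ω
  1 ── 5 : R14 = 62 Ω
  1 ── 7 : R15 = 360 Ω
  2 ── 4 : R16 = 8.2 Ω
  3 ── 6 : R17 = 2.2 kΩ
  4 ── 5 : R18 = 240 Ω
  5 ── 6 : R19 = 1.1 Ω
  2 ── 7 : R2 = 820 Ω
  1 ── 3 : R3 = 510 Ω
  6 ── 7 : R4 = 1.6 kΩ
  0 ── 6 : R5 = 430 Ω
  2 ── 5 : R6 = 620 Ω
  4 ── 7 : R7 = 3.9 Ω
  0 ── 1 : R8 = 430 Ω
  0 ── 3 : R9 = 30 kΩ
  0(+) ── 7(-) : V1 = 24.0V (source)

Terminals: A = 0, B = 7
Nodal analysis, taking node 7 as the 0 V reference.
Source V1 fixes V_0 = 24 V.
KCL at each unknown node (sum of currents leaving = 0; resistances in Ω):
  Node 1: (V_1 - V_3)/510 + (V_1 - 24)/430 + (V_1 - V_2)/3.9 + (V_1 - V_4)/100 + (V_1 - V_5)/62 + (V_1 - 0)/360 = 0
  Node 2: (V_2 - 0)/820 + (V_2 - V_5)/620 + (V_2 - V_1)/3.9 + (V_2 - V_4)/8.2 = 0
  Node 3: (V_3 - 0)/120 + (V_3 - V_1)/510 + (V_3 - 24)/30000 + (V_3 - V_6)/2200 = 0
  Node 4: (V_4 - 0)/3.9 + (V_4 - 24)/20000 + (V_4 - V_1)/100 + (V_4 - V_2)/8.2 + (V_4 - V_5)/240 = 0
  Node 5: (V_5 - V_2)/620 + (V_5 - V_1)/62 + (V_5 - V_4)/240 + (V_5 - V_6)/1.1 = 0
  Node 6: (V_6 - 0)/1600 + (V_6 - 24)/430 + (V_6 - V_3)/2200 + (V_6 - V_5)/1.1 = 0
Collecting terms (coefficients in siemens):
  0.2896·V_1 - 0.2564·V_2 - 0.001961·V_3 - 0.01·V_4 - 0.01613·V_5 = 0.05581
  0.3812·V_2 - 0.2564·V_1 - 0.122·V_4 - 0.001613·V_5 = 0
  0.01078·V_3 - 0.001961·V_1 - 0.0004545·V_6 = 0.0008
  0.3926·V_4 - 0.01·V_1 - 0.122·V_2 - 0.004167·V_5 = 0.0012
  0.931·V_5 - 0.01613·V_1 - 0.001613·V_2 - 0.004167·V_4 - 0.9091·V_6 = 0
  0.9125·V_6 - 0.0004545·V_3 - 0.9091·V_5 = 0.05581
Solving these 6 simultaneous equations (Gaussian elimination) gives:
  V_1 = 1.226 V, V_2 = 0.9544 V, V_3 = 0.4303 V, V_4 = 0.3638 V
  V_5 = 3.108 V, V_6 = 3.158 V
Power in each resistor, P = (ΔV)²/R:
  P_R1 = (0.4303 - 0)²/120 = 0.001543 W
  P_R2 = (0.9544 - 0)²/820 = 0.001111 W
  P_R3 = (1.226 - 0.4303)²/510 = 0.001242 W
  P_R4 = (3.158 - 0)²/1600 = 0.006232 W
  P_R5 = (24 - 3.158)²/430 = 1.01 W
  P_R6 = (0.9544 - 3.108)²/620 = 0.00748 W
  P_R7 = (0.3638 - 0)²/3.9 = 0.03393 W
  P_R8 = (24 - 1.226)²/430 = 1.206 W
  P_R9 = (24 - 0.4303)²/30000 = 0.01852 W
  P_R10 = (24 - 0.3638)²/20000 = 0.02793 W
  P_R11 = (24 - 0)²/1200 = 0.48 W
  P_R12 = (1.226 - 0.9544)²/3.9 = 0.01896 W
  P_R13 = (1.226 - 0.3638)²/100 = 0.00744 W
  P_R14 = (1.226 - 3.108)²/62 = 0.05711 W
  P_R15 = (1.226 - 0)²/360 = 0.004177 W
  P_R16 = (0.9544 - 0.3638)²/8.2 = 0.04254 W
  P_R17 = (0.4303 - 3.158)²/2200 = 0.003381 W
  P_R18 = (0.3638 - 3.108)²/240 = 0.03138 W
  P_R19 = (3.108 - 3.158)²/1.1 = 0.002253 W
P_total = P_R1 + P_R2 + P_R3 + P_R4 + P_R5 + P_R6 + P_R7 + P_R8 + P_R9 + P_R10 + P_R11 + P_R12 + P_R13 + P_R14 + P_R15 + P_R16 + P_R17 + P_R18 + P_R19 = 2.962 W

Final answer: 2.962 W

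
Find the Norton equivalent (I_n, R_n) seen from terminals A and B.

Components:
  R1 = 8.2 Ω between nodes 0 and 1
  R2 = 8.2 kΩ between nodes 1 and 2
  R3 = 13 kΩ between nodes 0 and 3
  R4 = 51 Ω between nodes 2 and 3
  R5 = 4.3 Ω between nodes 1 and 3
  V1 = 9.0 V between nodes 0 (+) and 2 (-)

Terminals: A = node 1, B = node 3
Find the Thévenin equivalent first; then I_n = V_th/R_th and R_n = R_th.
Step 1 — V_th is the open-circuit voltage V_A - V_B (nothing connected across the terminals).
Nodal analysis, taking node 2 as the 0 V reference.
Source V1 fixes V_0 = 9 V.
KCL at each unknown node (sum of currents leaving = 0; resistances in Ω):
  Node 1: (V_1 - 9)/8.2 + (V_1 - 0)/8200 + (V_1 - V_3)/4.3 = 0
  Node 3: (V_3 - 9)/13000 + (V_3 - 0)/51 + (V_3 - V_1)/4.3 = 0
Collecting terms (coefficients in siemens):
  0.3546·V_1 - 0.2326·V_3 = 1.098
  0.2522·V_3 - 0.2326·V_1 = 0.0006923
Determinant D = (0.3546)(0.2522) - (-0.2326)(-0.2326) = 0.03537
V_1 = [(1.098)(0.2522) - (-0.2326)(0.0006923)]/D = 7.832 V
V_3 = [(0.3546)(0.0006923) - (1.098)(-0.2326)]/D = 7.223 V
V_th = V_1 - V_3 = 7.832 - 7.223 = 0.6084 V
Step 2 — R_th: zero the source — replace V1 by a short circuit (node 2 merges into node 0) — and find the resistance seen between A (node 1) and B (node 3).
Reduce the network between node 1 (A) and node 3 (B) by series/parallel combination:
  Rp1 = R1 ‖ R2 (parallel, both between nodes 0 and 1) = 1/(1/8.2 + 1/8200) = 8.192 Ω
  Rp2 = R3 ‖ R4 (parallel, both between nodes 0 and 3) = 1/(1/13000 + 1/51) = 50.8 Ω
  Rs1 = Rp1 + Rp2 (series, joined only at node 0) = 8.192 + 50.8 = 58.99 Ω
  Rp3 = R5 ‖ Rs1 (parallel, both between nodes 1 and 3) = 1/(1/4.3 + 1/58.99) = 4.008 Ω
R_th = 4.008 Ω
I_n = V_th/R_th = 0.6084/4.008 = 0.1518 A, and R_n = R_th = 4.008 Ω

Final answer: I_n = 0.1518 A, R_n = 4.008 Ω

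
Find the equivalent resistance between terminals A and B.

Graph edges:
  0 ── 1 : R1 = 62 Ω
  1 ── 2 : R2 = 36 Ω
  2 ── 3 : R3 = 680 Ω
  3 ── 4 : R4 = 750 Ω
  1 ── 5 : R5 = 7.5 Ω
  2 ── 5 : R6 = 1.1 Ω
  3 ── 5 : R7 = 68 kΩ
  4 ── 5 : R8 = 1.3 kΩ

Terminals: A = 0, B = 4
The network is not a plain series/parallel combination. Inject a 1 A test current into terminal A (node 0) and return it from terminal B (node 4); then R_eq = V_A / (1 A).
Nodal analysis, taking node 4 as the 0 V reference.
Current source I_test pushes 1 A into node 0 and draws it out of node 4.
KCL at each unknown node (sum of currents leaving = 0; resistances in Ω):
  Node 0: (V_0 - V_1)/62 - 1 = 0
  Node 1: (V_1 - V_0)/62 + (V_1 - V_2)/36 + (V_1 - V_5)/7.5 = 0
  Node 2: (V_2 - V_1)/36 + (V_2 - V_3)/680 + (V_2 - V_5)/1.1 = 0
  Node 3: (V_3 - V_2)/680 + (V_3 - 0)/750 + (V_3 - V_5)/68000 = 0
  Node 5: (V_5 - V_1)/7.5 + (V_5 - V_2)/1.1 + (V_5 - V_3)/68000 + (V_5 - 0)/1300 = 0
Collecting terms (coefficients in siemens):
  0.01613·V_0 - 0.01613·V_1 = 1
  0.1772·V_1 - 0.01613·V_0 - 0.02778·V_2 - 0.1333·V_5 = 0
  0.9383·V_2 - 0.02778·V_1 - 0.001471·V_3 - 0.9091·V_5 = 0
  0.002819·V_3 - 0.001471·V_2 - 0.00001471·V_5 = 0
  1.043·V_5 - 0.1333·V_1 - 0.9091·V_2 - 0.00001471·V_3 = 0
Solving these 5 simultaneous equations (Gaussian elimination) gives:
  V_0 = 747.7 V, V_1 = 685.7 V, V_2 = 679.3 V, V_3 = 357.9 V
  V_5 = 679.6 V
R_eq = V_0 / 1 A = 747.7 Ω

Final answer: 747.7 Ω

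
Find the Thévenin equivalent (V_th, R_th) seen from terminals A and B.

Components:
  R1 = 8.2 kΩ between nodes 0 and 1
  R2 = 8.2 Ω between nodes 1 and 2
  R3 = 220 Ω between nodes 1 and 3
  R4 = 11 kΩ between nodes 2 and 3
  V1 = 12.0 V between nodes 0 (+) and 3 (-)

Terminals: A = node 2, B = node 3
Step 1 — V_th is the open-circuit voltage V_A - V_B (nothing connected across the terminals).
Nodal analysis, taking node 3 as the 0 V reference.
Source V1 fixes V_0 = 12 V.
KCL at each unknown node (sum of currents leaving = 0; resistances in Ω):
  Node 1: (V_1 - 12)/8200 + (V_1 - V_2)/8.2 + (V_1 - 0)/220 = 0
  Node 2: (V_2 - V_1)/8.2 + (V_2 - 0)/11000 = 0
Collecting terms (coefficients in siemens):
  0.1266·V_1 - 0.122·V_2 = 0.001463
  0.122·V_2 - 0.122·V_1 = 0
Determinant D = (0.1266)(0.122) - (-0.122)(-0.122) = 0.0005807
V_1 = [(0.001463)(0.122) - (-0.122)(0)]/D = 0.3076 V
V_2 = [(0.1266)(0) - (0.001463)(-0.122)]/D = 0.3073 V
V_th = V_2 - V_3 = 0.3073 - 0 = 0.3073 V
Step 2 — R_th: zero the source — replace V1 by a short circuit (node 3 merges into node 0) — and find the resistance seen between A (node 2) and B (node 0).
Reduce the network between node 2 (A) and node 0 (B) by series/parallel combination:
  Rp1 = R1 ‖ R3 (parallel, both between nodes 0 and 1) = 1/(1/8200 + 1/220) = 214.3 Ω
  Rs1 = R2 + Rp1 (series, joined only at node 1) = 8.2 + 214.3 = 222.5 Ω
  Rp2 = R4 ‖ Rs1 (parallel, both between nodes 0 and 2) = 1/(1/11000 + 1/222.5) = 218 Ω
R_th = 218 Ω

Final answer: V_th = 0.3073 V, R_th = 218 Ω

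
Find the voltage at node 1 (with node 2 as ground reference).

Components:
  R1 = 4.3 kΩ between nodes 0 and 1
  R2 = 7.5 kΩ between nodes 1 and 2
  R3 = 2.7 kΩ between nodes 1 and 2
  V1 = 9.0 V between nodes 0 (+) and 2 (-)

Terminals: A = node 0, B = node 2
Nodal analysis, taking node 2 as the 0 V reference.
Source V1 fixes V_0 = 9 V.
KCL at each unknown node (sum of currents leaving = 0; resistances in Ω):
  Node 1: (V_1 - 9)/4300 + (V_1 - 0)/7500 + (V_1 - 0)/2700 = 0
Collecting terms: 0.0007363 × V_1 = 0.002093  =>  V_1 = 2.843 V
The requested potential is V_1 = 2.843 V.

Final answer: V_1 = 2.843 V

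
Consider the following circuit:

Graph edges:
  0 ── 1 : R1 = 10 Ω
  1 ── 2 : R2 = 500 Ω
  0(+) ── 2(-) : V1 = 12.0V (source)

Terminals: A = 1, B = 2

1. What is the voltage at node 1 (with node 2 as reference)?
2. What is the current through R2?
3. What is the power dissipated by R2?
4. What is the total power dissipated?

Nodal analysis, taking node 2 as the 0 V reference.
Source V1 fixes V_0 = 12 V.
KCL at each unknown node (sum of currents leaving = 0; resistances in Ω):
  Node 1: (V_1 - 12)/10 + (V_1 - 0)/500 = 0
Collecting terms: 0.102 × V_1 = 1.2  =>  V_1 = 11.76 V
Part 1:
  Read off the nodal solution: V_1 = 11.76 V
Part 2:
  I_R2 = (V_1 - V_2)/R2 = (11.76 - 0)/500 = 0.02353 A
  Magnitude: I_R2 = 0.02353 A
Part 3:
  I_R2 = (V_1 - V_2)/R2 = (11.76 - 0)/500 = 0.02353 A
  P_R2 = I_R2² × R2 = (0.02353)² × 500 = 0.2768 W
Part 4:
  Power in each resistor, P = (ΔV)²/R:
    P_R1 = (12 - 11.76)²/10 = 0.005536 W
    P_R2 = (11.76 - 0)²/500 = 0.2768 W
  P_total = P_R1 + P_R2 = 0.2824 W

Final answers:
1. V_1 = 11.76 V
2. I_R2 = 0.02353 A
3. P_R2 = 0.2768 W
4. P_total = 0.2824 W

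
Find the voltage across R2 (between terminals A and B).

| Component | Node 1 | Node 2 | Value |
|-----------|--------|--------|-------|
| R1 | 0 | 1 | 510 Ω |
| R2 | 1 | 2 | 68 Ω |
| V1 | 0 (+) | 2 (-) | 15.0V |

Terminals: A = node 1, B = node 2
R1 and R2 are in series across V1 (node 0 → node 1 → node 2), and the output A–B is taken across R2, so this is a voltage divider.
Series current: I = V1/(R1 + R2) = 15/(510 + 68) = 15/578 = 0.02595 A
V_R2 = I × R2 = V1 × R2/(R1 + R2) = 15 × 68/578 = 1.765 V

Final answer: 1.765 V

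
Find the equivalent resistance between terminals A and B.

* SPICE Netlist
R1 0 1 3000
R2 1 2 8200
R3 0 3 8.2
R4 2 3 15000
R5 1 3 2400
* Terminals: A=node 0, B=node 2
The network is not a plain series/parallel combination. Inject a 1 A test current into terminal A (node 0) and return it from terminal B (node 2); then R_eq = V_A / (1 A).
Nodal analysis, taking node 2 as the 0 V reference.
Current source I_test pushes 1 A into node 0 and draws it out of node 2.
KCL at each unknown node (sum of currents leaving = 0; resistances in Ω):
  Node 0: (V_0 - V_1)/3000 + (V_0 - V_3)/8.2 - 1 = 0
  Node 1: (V_1 - V_0)/3000 + (V_1 - 0)/8200 + (V_1 - V_3)/2400 = 0
  Node 3: (V_3 - V_0)/8.2 + (V_3 - V_1)/2400 + (V_3 - 0)/15000 = 0
Collecting terms (coefficients in siemens):
  0.1223·V_0 - 0.0003333·V_1 - 0.122·V_3 = 1
  0.000872·V_1 - 0.0003333·V_0 - 0.0004167·V_3 = 0
  0.1224·V_3 - 0.122·V_0 - 0.0004167·V_1 = 0
Solving these 3 simultaneous equations (Gaussian elimination) gives:
  V_0 = 5833 V, V_1 = 5014 V, V_3 = 5827 V
R_eq = V_0 / 1 A = 5833 Ω = 5.833 kΩ

Final answer: 5.833 kΩ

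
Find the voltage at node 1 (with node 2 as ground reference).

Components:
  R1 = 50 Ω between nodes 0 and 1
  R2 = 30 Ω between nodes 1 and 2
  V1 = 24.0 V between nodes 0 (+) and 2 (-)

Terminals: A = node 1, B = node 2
Nodal analysis, taking node 2 as the 0 V reference.
Source V1 fixes V_0 = 24 V.
KCL at each unknown node (sum of currents leaving = 0; resistances in Ω):
  Node 1: (V_1 - 24)/50 + (V_1 - 0)/30 = 0
Collecting terms: 0.05333 × V_1 = 0.48  =>  V_1 = 9 V
The requested potential is V_1 = 9 V.

Final answer: V_1 = 9 V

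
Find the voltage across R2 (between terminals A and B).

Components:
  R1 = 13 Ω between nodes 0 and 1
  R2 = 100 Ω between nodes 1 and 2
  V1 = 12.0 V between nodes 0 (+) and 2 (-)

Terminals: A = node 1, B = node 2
R1 and R2 are in series across V1 (node 0 → node 1 → node 2), and the output A–B is taken across R2, so this is a voltage divider.
Series current: I = V1/(R1 + R2) = 12/(13 + 100) = 12/113 = 0.1062 A
V_R2 = I × R2 = V1 × R2/(R1 + R2) = 12 × 100/113 = 10.62 V

Final answer: 10.62 V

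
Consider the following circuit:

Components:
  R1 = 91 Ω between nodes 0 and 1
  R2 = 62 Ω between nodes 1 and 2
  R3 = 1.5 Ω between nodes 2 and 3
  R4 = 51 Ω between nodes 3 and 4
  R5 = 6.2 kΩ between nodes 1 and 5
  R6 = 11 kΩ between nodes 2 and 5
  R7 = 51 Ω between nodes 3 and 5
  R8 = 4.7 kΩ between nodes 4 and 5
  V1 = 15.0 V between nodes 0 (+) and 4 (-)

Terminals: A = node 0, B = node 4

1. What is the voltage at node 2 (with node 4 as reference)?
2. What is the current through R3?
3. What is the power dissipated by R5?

Nodal analysis, taking node 4 as the 0 V reference.
Source V1 fixes V_0 = 15 V.
KCL at each unknown node (sum of currents leaving = 0; resistances in Ω):
  Node 1: (V_1 - 15)/91 + (V_1 - V_2)/62 + (V_1 - V_5)/6200 = 0
  Node 2: (V_2 - V_1)/62 + (V_2 - V_3)/1.5 + (V_2 - V_5)/11000 = 0
  Node 3: (V_3 - V_2)/1.5 + (V_3 - 0)/51 + (V_3 - V_5)/51 = 0
  Node 5: (V_5 - V_1)/6200 + (V_5 - V_2)/11000 + (V_5 - V_3)/51 + (V_5 - 0)/4700 = 0
Collecting terms (coefficients in siemens):
  0.02728·V_1 - 0.01613·V_2 - 0.0001613·V_5 = 0.1648
  0.6829·V_2 - 0.01613·V_1 - 0.6667·V_3 - 0.00009091·V_5 = 0
  0.7059·V_3 - 0.6667·V_2 - 0.01961·V_5 = 0
  0.02007·V_5 - 0.0001613·V_1 - 0.00009091·V_2 - 0.01961·V_3 = 0
Solving these 4 simultaneous equations (Gaussian elimination) gives:
  V_1 = 8.319 V, V_2 = 3.813 V, V_3 = 3.704 V, V_5 = 3.702 V
Part 1:
  Read off the nodal solution: V_2 = 3.813 V
Part 2:
  I_R3 = (V_2 - V_3)/R3 = (3.813 - 3.704)/1.5 = 0.07266 A
  Magnitude: I_R3 = 0.07266 A
Part 3:
  I_R5 = (V_1 - V_5)/R5 = (8.319 - 3.702)/6200 = 0.0007446 A
  P_R5 = I_R5² × R5 = (0.0007446)² × 6200 = 0.003437 W

Final answers:
1. V_2 = 3.813 V
2. I_R3 = 0.07266 A
3. P_R5 = 0.003437 W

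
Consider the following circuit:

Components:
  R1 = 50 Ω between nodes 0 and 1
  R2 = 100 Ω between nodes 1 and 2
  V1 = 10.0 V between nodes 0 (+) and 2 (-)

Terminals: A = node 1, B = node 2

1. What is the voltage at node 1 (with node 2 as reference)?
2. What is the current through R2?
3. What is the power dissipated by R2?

Nodal analysis, taking node 2 as the 0 V reference.
Source V1 fixes V_0 = 10 V.
KCL at each unknown node (sum of currents leaving = 0; resistances in Ω):
  Node 1: (V_1 - 10)/50 + (V_1 - 0)/100 = 0
Collecting terms: 0.03 × V_1 = 0.2  =>  V_1 = 6.667 V
Part 1:
  Read off the nodal solution: V_1 = 6.667 V
Part 2:
  I_R2 = (V_1 - V_2)/R2 = (6.667 - 0)/100 = 0.06667 A
  Magnitude: I_R2 = 0.06667 A
Part 3:
  I_R2 = (V_1 - V_2)/R2 = (6.667 - 0)/100 = 0.06667 A
  P_R2 = I_R2² × R2 = (0.06667)² × 100 = 0.4444 W

Final answers:
1. V_1 = 6.667 V
2. I_R2 = 0.06667 A
3. P_R2 = 0.4444 W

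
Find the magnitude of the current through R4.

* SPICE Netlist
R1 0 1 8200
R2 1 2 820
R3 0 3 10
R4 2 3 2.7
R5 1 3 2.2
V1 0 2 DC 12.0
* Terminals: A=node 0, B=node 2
Nodal analysis, taking node 2 as the 0 V reference.
Source V1 fixes V_0 = 12 V.
KCL at each unknown node (sum of currents leaving = 0; resistances in Ω):
  Node 1: (V_1 - 12)/8200 + (V_1 - 0)/820 + (V_1 - V_3)/2.2 = 0
  Node 3: (V_3 - 12)/10 + (V_3 - 0)/2.7 + (V_3 - V_1)/2.2 = 0
Collecting terms (coefficients in siemens):
  0.4559·V_1 - 0.4545·V_3 = 0.001463
  0.9249·V_3 - 0.4545·V_1 = 1.2
Determinant D = (0.4559)(0.9249) - (-0.4545)(-0.4545) = 0.215
V_1 = [(0.001463)(0.9249) - (-0.4545)(1.2)]/D = 2.543 V
V_3 = [(0.4559)(1.2) - (0.001463)(-0.4545)]/D = 2.547 V
I_R4 = (V_2 - V_3)/R4 = (0 - 2.547)/2.7 = -0.9433 A
|I_R4| = 0.9433 A

Final answer: |I_R4| = 0.9433 A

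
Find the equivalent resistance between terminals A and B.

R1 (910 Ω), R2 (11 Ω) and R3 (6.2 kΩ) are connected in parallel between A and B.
Reduce the network between node 0 (A) and node 1 (B) by series/parallel combination:
  Rp1 = R1 ‖ R2 ‖ R3 (parallel, all between nodes 0 and 1) = 1/(1/910 + 1/11 + 1/6200) = 10.85 Ω
R_eq = 10.85 Ω

Final answer: 10.85 Ω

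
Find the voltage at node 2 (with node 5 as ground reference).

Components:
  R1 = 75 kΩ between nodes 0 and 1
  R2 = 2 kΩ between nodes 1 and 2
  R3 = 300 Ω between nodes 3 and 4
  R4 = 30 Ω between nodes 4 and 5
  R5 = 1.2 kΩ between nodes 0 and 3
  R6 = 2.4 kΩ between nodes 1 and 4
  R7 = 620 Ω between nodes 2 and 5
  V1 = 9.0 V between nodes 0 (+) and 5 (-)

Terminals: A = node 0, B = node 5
Nodal analysis, taking node 5 as the 0 V reference.
Source V1 fixes V_0 = 9 V.
KCL at each unknown node (sum of currents leaving = 0; resistances in Ω):
  Node 1: (V_1 - 9)/75000 + (V_1 - V_2)/2000 + (V_1 - V_4)/2400 = 0
  Node 2: (V_2 - V_1)/2000 + (V_2 - 0)/620 = 0
  Node 3: (V_3 - V_4)/300 + (V_3 - 9)/1200 = 0
  Node 4: (V_4 - V_3)/300 + (V_4 - 0)/30 + (V_4 - V_1)/2400 = 0
Collecting terms (coefficients in siemens):
  0.00093·V_1 - 0.0005·V_2 - 0.0004167·V_4 = 0.00012
  0.002113·V_2 - 0.0005·V_1 = 0
  0.004167·V_3 - 0.003333·V_4 = 0.0075
  0.03708·V_4 - 0.0004167·V_1 - 0.003333·V_3 = 0
Solving these 4 simultaneous equations (Gaussian elimination) gives:
  V_1 = 0.2388 V, V_2 = 0.05651 V, V_3 = 1.942 V, V_4 = 0.1772 V
The requested potential is V_2 = 0.05651 V.

Final answer: V_2 = 0.05651 V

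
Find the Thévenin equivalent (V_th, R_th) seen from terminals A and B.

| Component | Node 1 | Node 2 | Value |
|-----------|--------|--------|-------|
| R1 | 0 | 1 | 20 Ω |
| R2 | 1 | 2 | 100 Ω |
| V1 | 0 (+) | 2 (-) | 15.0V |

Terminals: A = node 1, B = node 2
Step 1 — V_th is the open-circuit voltage V_A - V_B (nothing connected across the terminals).
Nodal analysis, taking node 2 as the 0 V reference.
Source V1 fixes V_0 = 15 V.
KCL at each unknown node (sum of currents leaving = 0; resistances in Ω):
  Node 1: (V_1 - 15)/20 + (V_1 - 0)/100 = 0
Collecting terms: 0.06 × V_1 = 0.75  =>  V_1 = 12.5 V
V_th = V_1 - V_2 = 12.5 - 0 = 12.5 V
Step 2 — R_th: zero the source — replace V1 by a short circuit (node 2 merges into node 0) — and find the resistance seen between A (node 1) and B (node 0).
Reduce the network between node 1 (A) and node 0 (B) by series/parallel combination:
  Rp1 = R1 ‖ R2 (parallel, both between nodes 0 and 1) = 1/(1/20 + 1/100) = 16.67 Ω
R_th = 16.67 Ω

Final answer: V_th = 12.5 V, R_th = 16.67 Ω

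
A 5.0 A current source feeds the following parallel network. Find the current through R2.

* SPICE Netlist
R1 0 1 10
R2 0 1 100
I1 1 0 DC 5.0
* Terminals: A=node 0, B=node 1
All resistors sit directly between nodes 0 and 1, so they are in parallel and share one voltage V; the full source current 5 A splits among them.
1/R_par = 1/10 + 1/100 = 0.11 S  =>  R_par = 9.091 Ω
V = I × R_par = 5 × 9.091 = 45.45 V
I_R2 = V/R2 = 45.45/100 = 0.4545 A

Final answer: 0.4545 A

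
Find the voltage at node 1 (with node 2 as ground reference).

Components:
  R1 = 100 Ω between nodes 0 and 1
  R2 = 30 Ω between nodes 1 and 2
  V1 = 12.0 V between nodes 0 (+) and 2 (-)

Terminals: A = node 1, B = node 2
Nodal analysis, taking node 2 as the 0 V reference.
Source V1 fixes V_0 = 12 V.
KCL at each unknown node (sum of currents leaving = 0; resistances in Ω):
  Node 1: (V_1 - 12)/100 + (V_1 - 0)/30 = 0
Collecting terms: 0.04333 × V_1 = 0.12  =>  V_1 = 2.769 V
The requested potential is V_1 = 2.769 V.

Final answer: V_1 = 2.769 V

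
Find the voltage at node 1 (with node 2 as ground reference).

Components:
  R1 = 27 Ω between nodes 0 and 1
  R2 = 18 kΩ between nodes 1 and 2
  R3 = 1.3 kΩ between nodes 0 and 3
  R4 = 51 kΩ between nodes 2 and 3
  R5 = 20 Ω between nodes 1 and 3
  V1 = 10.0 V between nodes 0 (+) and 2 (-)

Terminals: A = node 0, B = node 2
Nodal analysis, taking node 2 as the 0 V reference.
Source V1 fixes V_0 = 10 V.
KCL at each unknown node (sum of currents leaving = 0; resistances in Ω):
  Node 1: (V_1 - 10)/27 + (V_1 - 0)/18000 + (V_1 - V_3)/20 = 0
  Node 3: (V_3 - 10)/1300 + (V_3 - 0)/51000 + (V_3 - V_1)/20 = 0
Collecting terms (coefficients in siemens):
  0.08709·V_1 - 0.05·V_3 = 0.3704
  0.05079·V_3 - 0.05·V_1 = 0.007692
Determinant D = (0.08709)(0.05079) - (-0.05)(-0.05) = 0.001923
V_1 = [(0.3704)(0.05079) - (-0.05)(0.007692)]/D = 9.98 V
V_3 = [(0.08709)(0.007692) - (0.3704)(-0.05)]/D = 9.977 V
The requested potential is V_1 = 9.98 V.

Final answer: V_1 = 9.98 V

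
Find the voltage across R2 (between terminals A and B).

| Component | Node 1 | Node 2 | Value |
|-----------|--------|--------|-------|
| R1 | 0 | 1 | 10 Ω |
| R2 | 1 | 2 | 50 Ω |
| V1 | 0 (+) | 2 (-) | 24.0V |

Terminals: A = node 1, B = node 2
R1 and R2 are in series across V1 (node 0 → node 1 → node 2), and the output A–B is taken across R2, so this is a voltage divider.
Series current: I = V1/(R1 + R2) = 24/(10 + 50) = 24/60 = 0.4 A
V_R2 = I × R2 = V1 × R2/(R1 + R2) = 24 × 50/60 = 20 V

Final answer: 20 V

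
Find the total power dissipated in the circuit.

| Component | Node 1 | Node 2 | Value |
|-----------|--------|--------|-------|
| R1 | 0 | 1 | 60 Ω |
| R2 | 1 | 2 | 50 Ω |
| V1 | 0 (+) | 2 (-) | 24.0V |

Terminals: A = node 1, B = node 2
Nodal analysis, taking node 2 as the 0 V reference.
Source V1 fixes V_0 = 24 V.
KCL at each unknown node (sum of currents leaving = 0; resistances in Ω):
  Node 1: (V_1 - 24)/60 + (V_1 - 0)/50 = 0
Collecting terms: 0.03667 × V_1 = 0.4  =>  V_1 = 10.91 V
Power in each resistor, P = (ΔV)²/R:
  P_R1 = (24 - 10.91)²/60 = 2.856 W
  P_R2 = (10.91 - 0)²/50 = 2.38 W
P_total = P_R1 + P_R2 = 5.236 W

Final answer: 5.236 W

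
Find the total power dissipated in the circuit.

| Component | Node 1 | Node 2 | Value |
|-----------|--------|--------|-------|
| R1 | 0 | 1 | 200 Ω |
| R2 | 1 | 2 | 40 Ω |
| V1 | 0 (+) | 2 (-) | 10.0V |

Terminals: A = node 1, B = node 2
Nodal analysis, taking node 2 as the 0 V reference.
Source V1 fixes V_0 = 10 V.
KCL at each unknown node (sum of currents leaving = 0; resistances in Ω):
  Node 1: (V_1 - 10)/200 + (V_1 - 0)/40 = 0
Collecting terms: 0.03 × V_1 = 0.05  =>  V_1 = 1.667 V
Power in each resistor, P = (ΔV)²/R:
  P_R1 = (10 - 1.667)²/200 = 0.3472 W
  P_R2 = (1.667 - 0)²/40 = 0.06944 W
P_total = P_R1 + P_R2 = 0.4167 W

Final answer: 0.4167 W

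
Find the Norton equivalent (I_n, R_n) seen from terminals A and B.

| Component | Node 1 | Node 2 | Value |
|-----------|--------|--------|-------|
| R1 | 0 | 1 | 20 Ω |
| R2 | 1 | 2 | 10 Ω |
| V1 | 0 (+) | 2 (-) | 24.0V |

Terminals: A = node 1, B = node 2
Find the Thévenin equivalent first; then I_n = V_th/R_th and R_n = R_th.
Step 1 — V_th is the open-circuit voltage V_A - V_B (nothing connected across the terminals).
Nodal analysis, taking node 2 as the 0 V reference.
Source V1 fixes V_0 = 24 V.
KCL at each unknown node (sum of currents leaving = 0; resistances in Ω):
  Node 1: (V_1 - 24)/20 + (V_1 - 0)/10 = 0
Collecting terms: 0.15 × V_1 = 1.2  =>  V_1 = 8 V
V_th = V_1 - V_2 = 8 - 0 = 8 V
Step 2 — R_th: zero the source — replace V1 by a short circuit (node 2 merges into node 0) — and find the resistance seen between A (node 1) and B (node 0).
Reduce the network between node 1 (A) and node 0 (B) by series/parallel combination:
  Rp1 = R1 ‖ R2 (parallel, both between nodes 0 and 1) = 1/(1/20 + 1/10) = 6.667 Ω
R_th = 6.667 Ω
I_n = V_th/R_th = 8/6.667 = 1.2 A, and R_n = R_th = 6.667 Ω

Final answer: I_n = 1.2 A, R_n = 6.667 Ω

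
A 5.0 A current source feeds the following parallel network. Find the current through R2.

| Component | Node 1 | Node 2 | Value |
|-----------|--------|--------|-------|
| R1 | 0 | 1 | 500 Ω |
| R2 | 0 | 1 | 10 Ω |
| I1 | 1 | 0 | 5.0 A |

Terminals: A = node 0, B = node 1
All resistors sit directly between nodes 0 and 1, so they are in parallel and share one voltage V; the full source current 5 A splits among them.
1/R_par = 1/500 + 1/10 = 0.102 S  =>  R_par = 9.804 Ω
V = I × R_par = 5 × 9.804 = 49.02 V
I_R2 = V/R2 = 49.02/10 = 4.902 A

Final answer: 4.902 A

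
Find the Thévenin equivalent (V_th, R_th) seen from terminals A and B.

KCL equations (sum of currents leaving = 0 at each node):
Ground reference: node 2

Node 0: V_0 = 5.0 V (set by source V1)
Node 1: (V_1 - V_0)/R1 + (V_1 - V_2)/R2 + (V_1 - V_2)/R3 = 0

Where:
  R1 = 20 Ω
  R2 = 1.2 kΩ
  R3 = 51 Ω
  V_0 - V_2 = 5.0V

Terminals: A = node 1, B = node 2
Step 1 — V_th is the open-circuit voltage V_A - V_B (nothing connected across the terminals).
Nodal analysis, taking node 2 as the 0 V reference.
Source V1 fixes V_0 = 5 V.
KCL at each unknown node (sum of currents leaving = 0; resistances in Ω):
  Node 1: (V_1 - 5)/20 + (V_1 - 0)/1200 + (V_1 - 0)/51 = 0
Collecting terms: 0.07044 × V_1 = 0.25  =>  V_1 = 3.549 V
V_th = V_1 - V_2 = 3.549 - 0 = 3.549 V
Step 2 — R_th: zero the source — replace V1 by a short circuit (node 2 merges into node 0) — and find the resistance seen between A (node 1) and B (node 0).
Reduce the network between node 1 (A) and node 0 (B) by series/parallel combination:
  Rp1 = R1 ‖ R2 ‖ R3 (parallel, all between nodes 0 and 1) = 1/(1/20 + 1/1200 + 1/51) = 14.2 Ω
R_th = 14.2 Ω

Final answer: V_th = 3.549 V, R_th = 14.2 Ω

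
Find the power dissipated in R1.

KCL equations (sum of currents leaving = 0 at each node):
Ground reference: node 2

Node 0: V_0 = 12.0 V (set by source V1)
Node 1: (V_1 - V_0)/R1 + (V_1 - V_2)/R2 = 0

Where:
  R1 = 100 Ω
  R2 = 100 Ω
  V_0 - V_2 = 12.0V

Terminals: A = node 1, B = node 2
Nodal analysis, taking node 2 as the 0 V reference.
Source V1 fixes V_0 = 12 V.
KCL at each unknown node (sum of currents leaving = 0; resistances in Ω):
  Node 1: (V_1 - 12)/100 + (V_1 - 0)/100 = 0
Collecting terms: 0.02 × V_1 = 0.12  =>  V_1 = 6 V
I_R1 = (V_0 - V_1)/R1 = (12 - 6)/100 = 0.06 A
P_R1 = I_R1² × R1 = (0.06)² × 100 = 0.36 W

Final answer: 0.36 W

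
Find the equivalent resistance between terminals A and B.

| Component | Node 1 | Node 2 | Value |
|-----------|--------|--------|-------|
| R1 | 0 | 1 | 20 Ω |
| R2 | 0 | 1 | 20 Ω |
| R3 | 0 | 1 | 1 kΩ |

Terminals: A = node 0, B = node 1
Reduce the network between node 0 (A) and node 1 (B) by series/parallel combination:
  Rp1 = R1 ‖ R2 ‖ R3 (parallel, all between nodes 0 and 1) = 1/(1/20 + 1/20 + 1/1000) = 9.901 Ω
R_eq = 9.901 Ω

Final answer: 9.901 Ω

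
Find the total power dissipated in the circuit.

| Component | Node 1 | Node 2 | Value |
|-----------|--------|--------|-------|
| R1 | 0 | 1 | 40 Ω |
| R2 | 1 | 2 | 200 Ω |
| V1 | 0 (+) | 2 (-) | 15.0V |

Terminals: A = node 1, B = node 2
Nodal analysis, taking node 2 as the 0 V reference.
Source V1 fixes V_0 = 15 V.
KCL at each unknown node (sum of currents leaving = 0; resistances in Ω):
  Node 1: (V_1 - 15)/40 + (V_1 - 0)/200 = 0
Collecting terms: 0.03 × V_1 = 0.375  =>  V_1 = 12.5 V
Power in each resistor, P = (ΔV)²/R:
  P_R1 = (15 - 12.5)²/40 = 0.1562 W
  P_R2 = (12.5 - 0)²/200 = 0.7812 W
P_total = P_R1 + P_R2 = 0.9375 W

Final answer: 0.9375 W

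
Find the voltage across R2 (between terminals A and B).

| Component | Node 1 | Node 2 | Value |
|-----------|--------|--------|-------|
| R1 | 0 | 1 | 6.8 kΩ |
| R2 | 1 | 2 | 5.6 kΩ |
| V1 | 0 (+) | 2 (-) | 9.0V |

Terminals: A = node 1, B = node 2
R1 and R2 are in series across V1 (node 0 → node 1 → node 2), and the output A–B is taken across R2, so this is a voltage divider.
Series current: I = V1/(R1 + R2) = 9/(6800 + 5600) = 9/12400 = 0.0007258 A
V_R2 = I × R2 = V1 × R2/(R1 + R2) = 9 × 5600/12400 = 4.065 V

Final answer: 4.065 V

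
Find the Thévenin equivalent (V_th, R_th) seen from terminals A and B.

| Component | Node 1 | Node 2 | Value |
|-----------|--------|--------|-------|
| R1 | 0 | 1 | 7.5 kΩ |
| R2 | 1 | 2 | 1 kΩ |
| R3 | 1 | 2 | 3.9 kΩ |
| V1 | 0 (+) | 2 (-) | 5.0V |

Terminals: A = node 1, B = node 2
Step 1 — V_th is the open-circuit voltage V_A - V_B (nothing connected across the terminals).
Nodal analysis, taking node 2 as the 0 V reference.
Source V1 fixes V_0 = 5 V.
KCL at each unknown node (sum of currents leaving = 0; resistances in Ω):
  Node 1: (V_1 - 5)/7500 + (V_1 - 0)/1000 + (V_1 - 0)/3900 = 0
Collecting terms: 0.00139 × V_1 = 0.0006667  =>  V_1 = 0.4797 V
V_th = V_1 - V_2 = 0.4797 - 0 = 0.4797 V
Step 2 — R_th: zero the source — replace V1 by a short circuit (node 2 merges into node 0) — and find the resistance seen between A (node 1) and B (node 0).
Reduce the network between node 1 (A) and node 0 (B) by series/parallel combination:
  Rp1 = R1 ‖ R2 ‖ R3 (parallel, all between nodes 0 and 1) = 1/(1/7500 + 1/1000 + 1/3900) = 719.6 Ω
R_th = 719.6 Ω

Final answer: V_th = 0.4797 V, R_th = 719.6 Ω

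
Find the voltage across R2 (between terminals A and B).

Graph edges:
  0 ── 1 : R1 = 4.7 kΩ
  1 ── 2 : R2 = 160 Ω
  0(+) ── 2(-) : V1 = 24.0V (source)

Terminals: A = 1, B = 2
R1 and R2 are in series across V1 (node 0 → node 1 → node 2), and the output A–B is taken across R2, so this is a voltage divider.
Series current: I = V1/(R1 + R2) = 24/(4700 + 160) = 24/4860 = 0.004938 A
V_R2 = I × R2 = V1 × R2/(R1 + R2) = 24 × 160/4860 = 0.7901 V

Final answer: 0.7901 V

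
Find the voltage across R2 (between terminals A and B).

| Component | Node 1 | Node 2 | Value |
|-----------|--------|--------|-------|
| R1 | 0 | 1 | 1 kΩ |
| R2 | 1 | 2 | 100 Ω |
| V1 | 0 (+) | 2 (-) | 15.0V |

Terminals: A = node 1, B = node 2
R1 and R2 are in series across V1 (node 0 → node 1 → node 2), and the output A–B is taken across R2, so this is a voltage divider.
Series current: I = V1/(R1 + R2) = 15/(1000 + 100) = 15/1100 = 0.01364 A
V_R2 = I × R2 = V1 × R2/(R1 + R2) = 15 × 100/1100 = 1.364 V

Final answer: 1.364 V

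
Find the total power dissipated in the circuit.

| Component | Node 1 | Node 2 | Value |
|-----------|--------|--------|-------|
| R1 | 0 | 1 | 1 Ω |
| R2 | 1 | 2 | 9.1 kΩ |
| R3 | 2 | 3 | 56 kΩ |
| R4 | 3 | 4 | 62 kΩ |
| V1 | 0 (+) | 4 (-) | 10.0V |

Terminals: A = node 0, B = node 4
Nodal analysis, taking node 4 as the 0 V reference.
Source V1 fixes V_0 = 10 V.
KCL at each unknown node (sum of currents leaving = 0; resistances in Ω):
  Node 1: (V_1 - 10)/1 + (V_1 - V_2)/9100 = 0
  Node 2: (V_2 - V_1)/9100 + (V_2 - V_3)/56000 = 0
  Node 3: (V_3 - V_2)/56000 + (V_3 - 0)/62000 = 0
Collecting terms (coefficients in siemens):
  1·V_1 - 0.0001099·V_2 = 10
  0.0001277·V_2 - 0.0001099·V_1 - 0.00001786·V_3 = 0
  0.00003399·V_3 - 0.00001786·V_2 = 0
Solving these 3 simultaneous equations (Gaussian elimination) gives:
  V_1 = 10 V, V_2 = 9.284 V, V_3 = 4.878 V
Power in each resistor, P = (ΔV)²/R:
  P_R1 = (10 - 10)²/1 = 0.00000000619 W
  P_R2 = (10 - 9.284)²/9100 = 0.00005633 W
  P_R3 = (9.284 - 4.878)²/56000 = 0.0003466 W
  P_R4 = (4.878 - 0)²/62000 = 0.0003838 W
P_total = P_R1 + P_R2 + P_R3 + P_R4 = 0.0007868 W

Final answer: 0.0007868 W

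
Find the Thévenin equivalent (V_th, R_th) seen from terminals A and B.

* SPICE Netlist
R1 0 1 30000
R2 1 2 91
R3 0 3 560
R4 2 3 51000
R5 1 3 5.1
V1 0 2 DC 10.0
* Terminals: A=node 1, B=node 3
Step 1 — V_th is the open-circuit voltage V_A - V_B (nothing connected across the terminals).
Nodal analysis, taking node 2 as the 0 V reference.
Source V1 fixes V_0 = 10 V.
KCL at each unknown node (sum of currents leaving = 0; resistances in Ω):
  Node 1: (V_1 - 10)/30000 + (V_1 - 0)/91 + (V_1 - V_3)/5.1 = 0
  Node 3: (V_3 - 10)/560 + (V_3 - 0)/51000 + (V_3 - V_1)/5.1 = 0
Collecting terms (coefficients in siemens):
  0.2071·V_1 - 0.1961·V_3 = 0.0003333
  0.1979·V_3 - 0.1961·V_1 = 0.01786
Determinant D = (0.2071)(0.1979) - (-0.1961)(-0.1961) = 0.002535
V_1 = [(0.0003333)(0.1979) - (-0.1961)(0.01786)]/D = 1.407 V
V_3 = [(0.2071)(0.01786) - (0.0003333)(-0.1961)]/D = 1.485 V
V_th = V_1 - V_3 = 1.407 - 1.485 = -0.0774 V
Step 2 — R_th: zero the source — replace V1 by a short circuit (node 2 merges into node 0) — and find the resistance seen between A (node 1) and B (node 3).
Reduce the network between node 1 (A) and node 3 (B) by series/parallel combination:
  Rp1 = R1 ‖ R2 (parallel, both between nodes 0 and 1) = 1/(1/30000 + 1/91) = 90.72 Ω
  Rp2 = R3 ‖ R4 (parallel, both between nodes 0 and 3) = 1/(1/560 + 1/51000) = 553.9 Ω
  Rs1 = Rp1 + Rp2 (series, joined only at node 0) = 90.72 + 553.9 = 644.6 Ω
  Rp3 = R5 ‖ Rs1 (parallel, both between nodes 1 and 3) = 1/(1/5.1 + 1/644.6) = 5.06 Ω
R_th = 5.06 Ω

Final answer: V_th = -0.0774 V, R_th = 5.06 Ω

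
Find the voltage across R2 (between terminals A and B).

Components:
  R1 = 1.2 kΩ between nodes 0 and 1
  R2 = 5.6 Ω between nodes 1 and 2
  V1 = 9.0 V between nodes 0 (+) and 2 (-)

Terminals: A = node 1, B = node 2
R1 and R2 are in series across V1 (node 0 → node 1 → node 2), and the output A–B is taken across R2, so this is a voltage divider.
Series current: I = V1/(R1 + R2) = 9/(1200 + 5.6) = 9/1206 = 0.007465 A
V_R2 = I × R2 = V1 × R2/(R1 + R2) = 9 × 5.6/1206 = 0.0418 V

Final answer: 0.0418 V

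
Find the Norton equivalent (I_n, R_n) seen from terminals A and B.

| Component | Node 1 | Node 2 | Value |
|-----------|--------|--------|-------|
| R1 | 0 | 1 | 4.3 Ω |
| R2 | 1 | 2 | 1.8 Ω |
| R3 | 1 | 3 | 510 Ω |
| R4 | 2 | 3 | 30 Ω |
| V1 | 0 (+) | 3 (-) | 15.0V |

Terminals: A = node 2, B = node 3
Find the Thévenin equivalent first; then I_n = V_th/R_th and R_n = R_th.
Step 1 — V_th is the open-circuit voltage V_A - V_B (nothing connected across the terminals).
Nodal analysis, taking node 3 as the 0 V reference.
Source V1 fixes V_0 = 15 V.
KCL at each unknown node (sum of currents leaving = 0; resistances in Ω):
  Node 1: (V_1 - 15)/4.3 + (V_1 - V_2)/1.8 + (V_1 - 0)/510 = 0
  Node 2: (V_2 - V_1)/1.8 + (V_2 - 0)/30 = 0
Collecting terms (coefficients in siemens):
  0.7901·V_1 - 0.5556·V_2 = 3.488
  0.5889·V_2 - 0.5556·V_1 = 0
Determinant D = (0.7901)(0.5889) - (-0.5556)(-0.5556) = 0.1566
V_1 = [(3.488)(0.5889) - (-0.5556)(0)]/D = 13.12 V
V_2 = [(0.7901)(0) - (3.488)(-0.5556)]/D = 12.37 V
V_th = V_2 - V_3 = 12.37 - 0 = 12.37 V
Step 2 — R_th: zero the source — replace V1 by a short circuit (node 3 merges into node 0) — and find the resistance seen between A (node 2) and B (node 0).
Reduce the network between node 2 (A) and node 0 (B) by series/parallel combination:
  Rp1 = R1 ‖ R3 (parallel, both between nodes 0 and 1) = 1/(1/4.3 + 1/510) = 4.264 Ω
  Rs1 = R2 + Rp1 (series, joined only at node 1) = 1.8 + 4.264 = 6.064 Ω
  Rp2 = R4 ‖ Rs1 (parallel, both between nodes 0 and 2) = 1/(1/30 + 1/6.064) = 5.044 Ω
R_th = 5.044 Ω
I_n = V_th/R_th = 12.37/5.044 = 2.453 A, and R_n = R_th = 5.044 Ω

Final answer: I_n = 2.453 A, R_n = 5.044 Ω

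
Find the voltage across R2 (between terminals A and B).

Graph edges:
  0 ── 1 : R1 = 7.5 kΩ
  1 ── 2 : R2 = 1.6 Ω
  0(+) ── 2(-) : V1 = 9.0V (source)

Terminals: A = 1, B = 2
R1 and R2 are in series across V1 (node 0 → node 1 → node 2), and the output A–B is taken across R2, so this is a voltage divider.
Series current: I = V1/(R1 + R2) = 9/(7500 + 1.6) = 9/7502 = 0.0012 A
V_R2 = I × R2 = V1 × R2/(R1 + R2) = 9 × 1.6/7502 = 0.00192 V

Final answer: 0.00192 V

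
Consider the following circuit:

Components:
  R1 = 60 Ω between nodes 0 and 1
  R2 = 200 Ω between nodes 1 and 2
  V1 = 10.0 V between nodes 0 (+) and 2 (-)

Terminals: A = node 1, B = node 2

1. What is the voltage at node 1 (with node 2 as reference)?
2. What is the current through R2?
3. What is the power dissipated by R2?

Nodal analysis, taking node 2 as the 0 V reference.
Source V1 fixes V_0 = 10 V.
KCL at each unknown node (sum of currents leaving = 0; resistances in Ω):
  Node 1: (V_1 - 10)/60 + (V_1 - 0)/200 = 0
Collecting terms: 0.02167 × V_1 = 0.1667  =>  V_1 = 7.692 V
Part 1:
  Read off the nodal solution: V_1 = 7.692 V
Part 2:
  I_R2 = (V_1 - V_2)/R2 = (7.692 - 0)/200 = 0.03846 A
  Magnitude: I_R2 = 0.03846 A
Part 3:
  I_R2 = (V_1 - V_2)/R2 = (7.692 - 0)/200 = 0.03846 A
  P_R2 = I_R2² × R2 = (0.03846)² × 200 = 0.2959 W

Final answers:
1. V_1 = 7.692 V
2. I_R2 = 0.03846 A
3. P_R2 = 0.2959 W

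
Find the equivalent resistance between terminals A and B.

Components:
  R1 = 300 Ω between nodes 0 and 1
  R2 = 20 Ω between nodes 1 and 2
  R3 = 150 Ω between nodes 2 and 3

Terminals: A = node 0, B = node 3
Reduce the network between node 0 (A) and node 3 (B) by series/parallel combination:
  Rs1 = R1 + R2 (series, joined only at node 1) = 300 + 20 = 320 Ω
  Rs2 = R3 + Rs1 (series, joined only at node 2) = 150 + 320 = 470 Ω
R_eq = 470 Ω

Final answer: 470 Ω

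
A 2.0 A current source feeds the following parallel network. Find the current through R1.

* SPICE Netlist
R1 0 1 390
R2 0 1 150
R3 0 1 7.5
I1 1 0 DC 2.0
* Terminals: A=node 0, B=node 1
All resistors sit directly between nodes 0 and 1, so they are in parallel and share one voltage V; the full source current 2 A splits among them.
1/R_par = 1/390 + 1/150 + 1/7.5 = 0.1426 S  =>  R_par = 7.014 Ω
V = I × R_par = 2 × 7.014 = 14.03 V
I_R1 = V/R1 = 14.03/390 = 0.03597 A

Final answer: 0.03597 A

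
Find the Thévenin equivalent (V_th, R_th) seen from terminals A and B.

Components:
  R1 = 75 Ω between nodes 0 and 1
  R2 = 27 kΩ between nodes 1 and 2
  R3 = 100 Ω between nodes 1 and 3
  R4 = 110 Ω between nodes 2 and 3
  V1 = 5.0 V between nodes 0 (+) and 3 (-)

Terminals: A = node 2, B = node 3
Step 1 — V_th is the open-circuit voltage V_A - V_B (nothing connected across the terminals).
Nodal analysis, taking node 3 as the 0 V reference.
Source V1 fixes V_0 = 5 V.
KCL at each unknown node (sum of currents leaving = 0; resistances in Ω):
  Node 1: (V_1 - 5)/75 + (V_1 - V_2)/27000 + (V_1 - 0)/100 = 0
  Node 2: (V_2 - V_1)/27000 + (V_2 - 0)/110 = 0
Collecting terms (coefficients in siemens):
  0.02337·V_1 - 0.00003704·V_2 = 0.06667
  0.009128·V_2 - 0.00003704·V_1 = 0
Determinant D = (0.02337)(0.009128) - (-0.00003704)(-0.00003704) = 0.0002133
V_1 = [(0.06667)(0.009128) - (-0.00003704)(0)]/D = 2.853 V
V_2 = [(0.02337)(0) - (0.06667)(-0.00003704)]/D = 0.01157 V
V_th = V_2 - V_3 = 0.01157 - 0 = 0.01157 V
Step 2 — R_th: zero the source — replace V1 by a short circuit (node 3 merges into node 0) — and find the resistance seen between A (node 2) and B (node 0).
Reduce the network between node 2 (A) and node 0 (B) by series/parallel combination:
  Rp1 = R1 ‖ R3 (parallel, both between nodes 0 and 1) = 1/(1/75 + 1/100) = 42.86 Ω
  Rs1 = R2 + Rp1 (series, joined only at node 1) = 27000 + 42.86 = 27040 Ω
  Rp2 = R4 ‖ Rs1 (parallel, both between nodes 0 and 2) = 1/(1/110 + 1/27040) = 109.6 Ω
R_th = 109.6 Ω

Final answer: V_th = 0.01157 V, R_th = 109.6 Ω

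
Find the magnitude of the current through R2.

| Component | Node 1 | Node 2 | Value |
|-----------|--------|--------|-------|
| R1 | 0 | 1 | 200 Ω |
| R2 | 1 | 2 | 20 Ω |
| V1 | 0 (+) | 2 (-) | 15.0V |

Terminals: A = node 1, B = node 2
Nodal analysis, taking node 2 as the 0 V reference.
Source V1 fixes V_0 = 15 V.
KCL at each unknown node (sum of currents leaving = 0; resistances in Ω):
  Node 1: (V_1 - 15)/200 + (V_1 - 0)/20 = 0
Collecting terms: 0.055 × V_1 = 0.075  =>  V_1 = 1.364 V
I_R2 = (V_1 - V_2)/R2 = (1.364 - 0)/20 = 0.06818 A
|I_R2| = 0.06818 A

Final answer: |I_R2| = 0.06818 A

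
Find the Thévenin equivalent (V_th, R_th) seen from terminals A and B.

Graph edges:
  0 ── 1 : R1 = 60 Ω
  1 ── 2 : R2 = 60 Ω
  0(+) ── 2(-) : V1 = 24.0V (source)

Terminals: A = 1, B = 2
Step 1 — V_th is the open-circuit voltage V_A - V_B (nothing connected across the terminals).
Nodal analysis, taking node 2 as the 0 V reference.
Source V1 fixes V_0 = 24 V.
KCL at each unknown node (sum of currents leaving = 0; resistances in Ω):
  Node 1: (V_1 - 24)/60 + (V_1 - 0)/60 = 0
Collecting terms: 0.03333 × V_1 = 0.4  =>  V_1 = 12 V
V_th = V_1 - V_2 = 12 - 0 = 12 V
Step 2 — R_th: zero the source — replace V1 by a short circuit (node 2 merges into node 0) — and find the resistance seen between A (node 1) and B (node 0).
Reduce the network between node 1 (A) and node 0 (B) by series/parallel combination:
  Rp1 = R1 ‖ R2 (parallel, both between nodes 0 and 1) = 1/(1/60 + 1/60) = 30 Ω
R_th = 30 Ω

Final answer: V_th = 12 V, R_th = 30 Ω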